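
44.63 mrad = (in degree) 2.557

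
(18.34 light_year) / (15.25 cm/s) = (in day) 1.317e+13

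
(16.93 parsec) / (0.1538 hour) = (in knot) 1.834e+15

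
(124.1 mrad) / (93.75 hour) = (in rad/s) 3.677e-07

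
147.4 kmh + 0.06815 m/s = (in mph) 91.74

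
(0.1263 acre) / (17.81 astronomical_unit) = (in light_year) 2.028e-26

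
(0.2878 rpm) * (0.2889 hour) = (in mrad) 3.135e+04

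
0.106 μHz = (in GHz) 1.06e-16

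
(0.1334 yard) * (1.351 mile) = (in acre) 0.06554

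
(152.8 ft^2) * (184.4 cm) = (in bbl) 164.6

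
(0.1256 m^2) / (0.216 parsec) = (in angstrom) 1.884e-07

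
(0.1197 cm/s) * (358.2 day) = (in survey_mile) 23.02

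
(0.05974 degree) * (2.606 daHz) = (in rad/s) 0.02717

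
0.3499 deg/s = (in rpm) 0.05832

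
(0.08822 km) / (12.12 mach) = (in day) 2.474e-07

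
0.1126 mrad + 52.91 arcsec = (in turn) 5.875e-05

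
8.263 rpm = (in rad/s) 0.8653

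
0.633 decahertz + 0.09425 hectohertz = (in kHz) 0.01576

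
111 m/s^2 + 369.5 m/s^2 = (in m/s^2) 480.5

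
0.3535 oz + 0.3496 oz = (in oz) 0.7031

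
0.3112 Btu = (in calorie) 78.47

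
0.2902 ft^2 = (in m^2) 0.02696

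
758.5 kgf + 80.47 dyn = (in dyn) 7.438e+08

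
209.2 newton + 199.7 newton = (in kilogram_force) 41.7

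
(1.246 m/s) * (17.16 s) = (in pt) 6.061e+04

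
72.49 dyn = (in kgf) 7.392e-05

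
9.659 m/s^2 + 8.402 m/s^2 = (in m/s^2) 18.06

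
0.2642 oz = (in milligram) 7490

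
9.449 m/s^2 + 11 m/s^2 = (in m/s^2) 20.45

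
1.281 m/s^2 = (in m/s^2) 1.281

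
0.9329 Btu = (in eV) 6.143e+21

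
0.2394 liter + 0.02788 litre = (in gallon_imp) 0.05879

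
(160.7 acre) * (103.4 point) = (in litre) 2.372e+07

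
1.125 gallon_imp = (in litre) 5.114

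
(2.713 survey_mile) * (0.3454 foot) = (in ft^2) 4948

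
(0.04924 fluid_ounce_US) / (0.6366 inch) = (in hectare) 9.006e-09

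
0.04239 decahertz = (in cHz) 42.39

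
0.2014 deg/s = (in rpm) 0.03357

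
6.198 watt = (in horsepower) 0.008312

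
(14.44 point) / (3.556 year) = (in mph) 1.016e-10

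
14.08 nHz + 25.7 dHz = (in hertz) 2.57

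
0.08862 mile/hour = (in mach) 0.0001163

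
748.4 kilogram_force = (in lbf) 1650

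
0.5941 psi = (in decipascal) 4.096e+04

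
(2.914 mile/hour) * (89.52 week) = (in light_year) 7.455e-09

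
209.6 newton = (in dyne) 2.096e+07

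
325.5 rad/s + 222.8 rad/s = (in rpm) 5236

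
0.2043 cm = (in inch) 0.08043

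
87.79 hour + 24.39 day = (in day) 28.05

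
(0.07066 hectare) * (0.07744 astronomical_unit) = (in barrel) 5.149e+13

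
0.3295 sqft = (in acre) 7.564e-06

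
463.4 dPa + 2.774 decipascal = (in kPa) 0.04662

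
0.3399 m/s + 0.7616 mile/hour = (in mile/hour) 1.522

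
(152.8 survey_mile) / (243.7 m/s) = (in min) 16.82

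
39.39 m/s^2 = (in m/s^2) 39.39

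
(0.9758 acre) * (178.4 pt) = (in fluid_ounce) 8.404e+06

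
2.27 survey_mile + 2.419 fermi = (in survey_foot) 1.199e+04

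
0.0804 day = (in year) 0.0002203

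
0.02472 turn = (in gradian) 9.888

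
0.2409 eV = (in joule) 3.86e-20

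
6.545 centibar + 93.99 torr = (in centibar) 19.08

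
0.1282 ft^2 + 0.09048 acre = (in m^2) 366.2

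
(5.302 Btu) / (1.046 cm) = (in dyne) 5.348e+10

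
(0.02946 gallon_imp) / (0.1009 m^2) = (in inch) 0.05226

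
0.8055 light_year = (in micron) 7.621e+21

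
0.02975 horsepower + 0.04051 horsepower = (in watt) 52.39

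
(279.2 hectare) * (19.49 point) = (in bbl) 1.207e+05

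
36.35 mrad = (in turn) 0.005785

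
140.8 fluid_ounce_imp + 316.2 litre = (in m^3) 0.3202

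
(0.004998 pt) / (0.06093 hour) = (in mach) 2.361e-11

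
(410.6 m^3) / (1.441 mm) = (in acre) 70.41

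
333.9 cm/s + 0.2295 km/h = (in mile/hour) 7.612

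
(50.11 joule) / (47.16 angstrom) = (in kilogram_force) 1.084e+09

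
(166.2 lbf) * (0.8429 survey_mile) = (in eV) 6.259e+24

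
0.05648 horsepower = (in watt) 42.12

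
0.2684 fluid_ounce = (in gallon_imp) 0.001746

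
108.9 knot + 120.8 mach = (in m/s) 4.119e+04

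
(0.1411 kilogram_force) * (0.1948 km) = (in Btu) 0.2555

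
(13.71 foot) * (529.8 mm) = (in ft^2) 23.83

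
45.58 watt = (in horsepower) 0.06112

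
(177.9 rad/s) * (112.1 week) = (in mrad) 1.206e+13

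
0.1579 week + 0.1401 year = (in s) 4.514e+06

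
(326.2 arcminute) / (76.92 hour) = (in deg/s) 1.963e-05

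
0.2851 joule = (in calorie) 0.06814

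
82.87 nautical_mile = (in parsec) 4.974e-12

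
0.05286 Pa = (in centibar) 5.286e-05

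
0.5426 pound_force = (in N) 2.414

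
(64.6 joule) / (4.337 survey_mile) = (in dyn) 925.5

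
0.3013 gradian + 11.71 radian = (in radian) 11.71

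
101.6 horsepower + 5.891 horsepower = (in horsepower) 107.5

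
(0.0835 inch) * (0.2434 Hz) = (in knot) 0.001003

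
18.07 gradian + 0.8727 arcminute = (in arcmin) 976.7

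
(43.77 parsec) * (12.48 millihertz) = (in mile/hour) 3.77e+16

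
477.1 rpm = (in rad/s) 49.96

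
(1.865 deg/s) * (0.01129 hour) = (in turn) 0.2106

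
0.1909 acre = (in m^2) 772.5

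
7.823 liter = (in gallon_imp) 1.721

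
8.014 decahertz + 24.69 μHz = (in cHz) 8014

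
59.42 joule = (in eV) 3.709e+20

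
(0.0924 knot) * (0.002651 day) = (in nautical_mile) 0.005879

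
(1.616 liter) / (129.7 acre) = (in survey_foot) 1.01e-08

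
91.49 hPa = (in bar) 0.09149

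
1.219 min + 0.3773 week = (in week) 0.3774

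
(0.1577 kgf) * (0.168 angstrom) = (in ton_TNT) 6.21e-21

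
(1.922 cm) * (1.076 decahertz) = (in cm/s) 20.68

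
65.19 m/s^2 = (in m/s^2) 65.19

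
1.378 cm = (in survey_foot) 0.04521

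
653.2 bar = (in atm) 644.7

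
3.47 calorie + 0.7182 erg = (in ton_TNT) 3.47e-09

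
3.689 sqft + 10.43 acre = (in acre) 10.43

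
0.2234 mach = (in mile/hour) 170.2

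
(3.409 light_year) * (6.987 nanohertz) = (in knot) 4.38e+08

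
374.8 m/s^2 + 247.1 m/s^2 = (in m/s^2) 621.9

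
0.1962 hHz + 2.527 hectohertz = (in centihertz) 2.723e+04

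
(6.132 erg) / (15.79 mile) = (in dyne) 2.413e-06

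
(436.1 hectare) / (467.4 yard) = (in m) 1.02e+04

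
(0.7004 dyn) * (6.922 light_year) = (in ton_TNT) 109.6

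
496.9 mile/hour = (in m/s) 222.1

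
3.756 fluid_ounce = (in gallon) 0.02934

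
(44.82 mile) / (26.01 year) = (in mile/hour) 0.0001967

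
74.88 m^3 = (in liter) 7.488e+04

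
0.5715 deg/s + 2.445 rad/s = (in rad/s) 2.455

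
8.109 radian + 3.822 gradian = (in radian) 8.169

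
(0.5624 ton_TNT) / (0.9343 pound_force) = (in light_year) 5.985e-08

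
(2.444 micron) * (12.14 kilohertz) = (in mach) 8.714e-05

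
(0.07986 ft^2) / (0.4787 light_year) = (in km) 1.638e-21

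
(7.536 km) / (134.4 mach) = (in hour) 4.574e-05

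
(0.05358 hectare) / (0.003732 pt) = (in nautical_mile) 2.197e+05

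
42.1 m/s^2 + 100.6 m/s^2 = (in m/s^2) 142.7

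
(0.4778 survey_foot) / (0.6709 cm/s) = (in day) 0.0002512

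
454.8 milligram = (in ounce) 0.01604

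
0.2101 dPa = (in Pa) 0.02101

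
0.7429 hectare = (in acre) 1.836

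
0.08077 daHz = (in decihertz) 8.077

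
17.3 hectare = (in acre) 42.75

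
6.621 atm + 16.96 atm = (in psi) 346.5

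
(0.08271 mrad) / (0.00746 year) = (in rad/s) 3.516e-10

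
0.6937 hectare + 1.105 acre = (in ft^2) 1.228e+05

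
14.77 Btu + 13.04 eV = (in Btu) 14.77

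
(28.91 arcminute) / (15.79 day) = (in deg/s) 3.532e-07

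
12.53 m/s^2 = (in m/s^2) 12.53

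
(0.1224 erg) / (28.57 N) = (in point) 1.214e-06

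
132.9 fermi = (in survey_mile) 8.258e-17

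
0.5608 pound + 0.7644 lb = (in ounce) 21.2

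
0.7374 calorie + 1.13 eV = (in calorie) 0.7374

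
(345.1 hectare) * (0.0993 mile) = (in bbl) 3.469e+09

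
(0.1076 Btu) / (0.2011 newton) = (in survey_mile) 0.3508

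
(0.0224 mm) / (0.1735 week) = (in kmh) 7.685e-10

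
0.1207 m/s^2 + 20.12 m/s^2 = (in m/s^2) 20.24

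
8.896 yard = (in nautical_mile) 0.004392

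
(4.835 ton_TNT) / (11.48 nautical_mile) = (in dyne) 9.515e+10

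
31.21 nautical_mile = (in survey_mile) 35.92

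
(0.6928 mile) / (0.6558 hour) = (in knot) 0.918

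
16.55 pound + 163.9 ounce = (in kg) 12.15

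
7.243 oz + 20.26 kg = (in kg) 20.47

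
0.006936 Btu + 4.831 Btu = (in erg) 5.104e+10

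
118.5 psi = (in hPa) 8170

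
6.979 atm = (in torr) 5304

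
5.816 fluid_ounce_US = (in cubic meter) 0.000172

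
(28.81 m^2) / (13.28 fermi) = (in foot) 7.118e+15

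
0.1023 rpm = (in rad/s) 0.01071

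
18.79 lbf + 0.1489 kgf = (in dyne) 8.504e+06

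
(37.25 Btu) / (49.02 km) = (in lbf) 0.1802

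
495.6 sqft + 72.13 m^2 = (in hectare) 0.01182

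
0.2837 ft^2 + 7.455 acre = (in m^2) 3.017e+04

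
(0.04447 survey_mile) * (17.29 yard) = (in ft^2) 1.218e+04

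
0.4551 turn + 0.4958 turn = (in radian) 5.975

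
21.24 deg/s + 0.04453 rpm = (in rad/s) 0.3754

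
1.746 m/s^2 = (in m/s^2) 1.746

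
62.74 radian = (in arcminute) 2.157e+05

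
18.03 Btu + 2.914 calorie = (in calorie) 4549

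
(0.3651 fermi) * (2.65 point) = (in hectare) 3.413e-23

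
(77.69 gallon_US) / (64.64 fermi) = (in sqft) 4.897e+13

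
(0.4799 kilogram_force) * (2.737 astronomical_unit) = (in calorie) 4.606e+11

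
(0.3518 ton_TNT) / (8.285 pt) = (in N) 5.036e+11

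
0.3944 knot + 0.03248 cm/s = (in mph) 0.4546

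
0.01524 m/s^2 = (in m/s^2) 0.01524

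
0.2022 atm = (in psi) 2.972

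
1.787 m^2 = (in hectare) 0.0001787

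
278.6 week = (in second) 1.685e+08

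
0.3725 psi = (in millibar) 25.68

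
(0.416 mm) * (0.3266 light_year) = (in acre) 3.176e+08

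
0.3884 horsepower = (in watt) 289.6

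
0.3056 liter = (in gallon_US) 0.08073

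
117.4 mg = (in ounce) 0.004141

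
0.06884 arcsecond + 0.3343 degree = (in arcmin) 20.06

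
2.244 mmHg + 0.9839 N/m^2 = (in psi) 0.04353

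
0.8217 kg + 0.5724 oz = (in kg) 0.8379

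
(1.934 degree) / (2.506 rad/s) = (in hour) 3.742e-06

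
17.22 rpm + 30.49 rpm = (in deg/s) 286.3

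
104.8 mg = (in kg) 0.0001048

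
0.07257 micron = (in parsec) 2.352e-24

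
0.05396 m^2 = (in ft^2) 0.5808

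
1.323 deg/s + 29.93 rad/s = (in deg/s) 1716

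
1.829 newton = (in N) 1.829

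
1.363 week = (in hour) 229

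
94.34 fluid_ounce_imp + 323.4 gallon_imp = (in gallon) 389.1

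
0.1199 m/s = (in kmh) 0.4316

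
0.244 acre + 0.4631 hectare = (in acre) 1.388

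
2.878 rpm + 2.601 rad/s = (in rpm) 27.72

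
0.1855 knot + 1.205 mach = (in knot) 797.7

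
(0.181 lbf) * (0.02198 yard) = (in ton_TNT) 3.868e-12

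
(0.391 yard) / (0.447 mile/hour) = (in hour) 0.000497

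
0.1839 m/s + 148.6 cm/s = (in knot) 3.246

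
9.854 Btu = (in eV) 6.489e+22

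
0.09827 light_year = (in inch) 3.66e+16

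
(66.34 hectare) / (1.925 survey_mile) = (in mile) 0.1331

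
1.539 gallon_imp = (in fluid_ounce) 236.6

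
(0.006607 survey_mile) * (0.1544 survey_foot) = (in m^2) 0.5004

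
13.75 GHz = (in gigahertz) 13.75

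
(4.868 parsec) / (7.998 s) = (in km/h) 6.761e+16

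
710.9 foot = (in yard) 237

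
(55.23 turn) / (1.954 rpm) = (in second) 1696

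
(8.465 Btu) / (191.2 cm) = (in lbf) 1050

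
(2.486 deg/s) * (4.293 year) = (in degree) 3.366e+08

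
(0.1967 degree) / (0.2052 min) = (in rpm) 0.002663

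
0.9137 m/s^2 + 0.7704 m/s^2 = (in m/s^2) 1.684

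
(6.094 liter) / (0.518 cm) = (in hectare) 0.0001176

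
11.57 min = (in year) 2.201e-05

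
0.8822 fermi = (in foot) 2.894e-15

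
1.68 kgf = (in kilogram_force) 1.68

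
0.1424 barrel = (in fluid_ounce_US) 765.5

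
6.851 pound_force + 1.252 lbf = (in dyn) 3.604e+06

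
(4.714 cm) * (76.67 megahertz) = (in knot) 7.025e+06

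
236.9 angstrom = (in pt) 6.715e-05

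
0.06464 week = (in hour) 10.86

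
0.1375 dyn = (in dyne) 0.1375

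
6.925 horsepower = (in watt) 5164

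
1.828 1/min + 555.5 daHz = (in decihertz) 5.555e+04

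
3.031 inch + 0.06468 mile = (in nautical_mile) 0.05625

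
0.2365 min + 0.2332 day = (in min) 336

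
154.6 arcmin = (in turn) 0.007157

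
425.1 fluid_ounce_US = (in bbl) 0.07907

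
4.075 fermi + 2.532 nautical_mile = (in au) 3.135e-08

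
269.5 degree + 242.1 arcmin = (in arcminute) 1.641e+04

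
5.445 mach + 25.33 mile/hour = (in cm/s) 1.865e+05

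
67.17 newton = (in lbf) 15.1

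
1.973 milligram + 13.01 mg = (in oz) 0.0005285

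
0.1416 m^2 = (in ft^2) 1.524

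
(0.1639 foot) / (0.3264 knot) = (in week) 4.919e-07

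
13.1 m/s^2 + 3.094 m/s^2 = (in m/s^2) 16.19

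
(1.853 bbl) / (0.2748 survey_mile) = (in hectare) 6.661e-08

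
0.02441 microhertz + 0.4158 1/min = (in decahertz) 0.000693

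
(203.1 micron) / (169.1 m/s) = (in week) 1.986e-12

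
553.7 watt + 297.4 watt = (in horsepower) 1.141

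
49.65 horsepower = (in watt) 3.702e+04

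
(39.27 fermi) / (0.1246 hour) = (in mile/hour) 1.958e-16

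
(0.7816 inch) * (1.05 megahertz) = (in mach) 61.22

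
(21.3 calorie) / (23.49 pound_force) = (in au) 5.701e-12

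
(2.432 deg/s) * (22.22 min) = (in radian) 56.59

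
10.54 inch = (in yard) 0.2928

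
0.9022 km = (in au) 6.031e-09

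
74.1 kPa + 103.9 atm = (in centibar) 1.06e+04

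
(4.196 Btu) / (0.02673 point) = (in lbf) 1.055e+08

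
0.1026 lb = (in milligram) 4.654e+04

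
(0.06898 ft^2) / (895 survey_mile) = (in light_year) 4.703e-25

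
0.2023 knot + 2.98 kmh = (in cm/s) 93.18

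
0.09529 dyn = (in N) 9.529e-07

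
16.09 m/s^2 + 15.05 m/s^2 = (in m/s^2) 31.14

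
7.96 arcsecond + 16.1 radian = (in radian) 16.1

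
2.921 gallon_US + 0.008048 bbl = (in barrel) 0.0776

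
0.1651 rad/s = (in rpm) 1.577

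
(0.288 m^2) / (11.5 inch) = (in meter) 0.986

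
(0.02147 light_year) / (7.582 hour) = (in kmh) 2.679e+10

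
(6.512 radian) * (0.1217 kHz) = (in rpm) 7568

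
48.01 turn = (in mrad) 3.017e+05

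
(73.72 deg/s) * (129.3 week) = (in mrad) 1.006e+11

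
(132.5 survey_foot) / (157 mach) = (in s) 0.0007555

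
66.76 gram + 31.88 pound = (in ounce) 512.4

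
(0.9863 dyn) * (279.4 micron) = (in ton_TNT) 6.586e-19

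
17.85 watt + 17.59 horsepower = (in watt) 1.313e+04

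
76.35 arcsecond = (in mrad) 0.3702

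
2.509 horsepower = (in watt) 1871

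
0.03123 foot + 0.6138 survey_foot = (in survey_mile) 0.0001222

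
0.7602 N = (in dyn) 7.602e+04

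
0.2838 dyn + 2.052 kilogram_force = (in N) 20.12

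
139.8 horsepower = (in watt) 1.042e+05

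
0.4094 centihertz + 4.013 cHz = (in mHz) 44.22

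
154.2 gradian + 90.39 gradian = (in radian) 3.842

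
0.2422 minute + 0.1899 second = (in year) 4.668e-07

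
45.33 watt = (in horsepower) 0.06079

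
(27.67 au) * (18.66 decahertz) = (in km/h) 2.781e+15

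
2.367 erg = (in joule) 2.367e-07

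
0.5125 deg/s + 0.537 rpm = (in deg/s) 3.734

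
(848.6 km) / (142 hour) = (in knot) 3.227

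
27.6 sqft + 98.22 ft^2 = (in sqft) 125.8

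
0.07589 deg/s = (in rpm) 0.01265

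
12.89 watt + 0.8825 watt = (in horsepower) 0.01847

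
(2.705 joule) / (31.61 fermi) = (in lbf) 1.924e+13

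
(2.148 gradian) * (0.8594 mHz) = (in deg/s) 0.001661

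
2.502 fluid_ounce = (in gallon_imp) 0.01628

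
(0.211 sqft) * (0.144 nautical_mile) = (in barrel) 32.88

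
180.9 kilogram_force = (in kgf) 180.9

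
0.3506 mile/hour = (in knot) 0.3047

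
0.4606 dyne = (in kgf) 4.697e-07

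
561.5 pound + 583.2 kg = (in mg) 8.379e+08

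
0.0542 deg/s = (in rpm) 0.009033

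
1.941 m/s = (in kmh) 6.988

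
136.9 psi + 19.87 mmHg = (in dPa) 9.465e+06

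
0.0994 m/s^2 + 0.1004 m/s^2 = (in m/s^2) 0.1998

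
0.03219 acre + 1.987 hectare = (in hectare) 2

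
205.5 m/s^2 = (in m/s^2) 205.5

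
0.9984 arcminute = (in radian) 0.0002904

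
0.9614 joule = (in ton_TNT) 2.298e-10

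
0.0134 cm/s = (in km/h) 0.0004824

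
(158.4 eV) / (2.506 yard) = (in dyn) 1.108e-12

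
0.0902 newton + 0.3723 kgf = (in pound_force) 0.8411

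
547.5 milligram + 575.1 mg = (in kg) 0.001123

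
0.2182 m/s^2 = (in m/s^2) 0.2182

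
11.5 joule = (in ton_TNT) 2.749e-09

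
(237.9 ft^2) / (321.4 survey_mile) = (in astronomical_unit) 2.856e-16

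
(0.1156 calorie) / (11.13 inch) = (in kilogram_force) 0.1745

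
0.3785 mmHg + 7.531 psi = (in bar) 0.5197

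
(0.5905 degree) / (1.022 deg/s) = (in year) 1.832e-08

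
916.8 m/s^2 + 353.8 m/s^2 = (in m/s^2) 1271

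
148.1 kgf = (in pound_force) 326.5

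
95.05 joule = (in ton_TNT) 2.272e-08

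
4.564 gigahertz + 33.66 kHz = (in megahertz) 4564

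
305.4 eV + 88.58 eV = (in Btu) 5.983e-20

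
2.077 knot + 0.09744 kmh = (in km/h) 3.944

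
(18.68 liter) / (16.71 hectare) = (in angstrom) 1118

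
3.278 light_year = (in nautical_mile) 1.675e+13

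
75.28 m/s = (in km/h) 271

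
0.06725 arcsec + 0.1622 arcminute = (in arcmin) 0.1633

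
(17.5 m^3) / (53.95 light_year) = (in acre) 8.472e-21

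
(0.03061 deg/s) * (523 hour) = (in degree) 5.763e+04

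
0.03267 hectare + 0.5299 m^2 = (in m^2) 327.2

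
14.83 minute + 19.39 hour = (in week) 0.1169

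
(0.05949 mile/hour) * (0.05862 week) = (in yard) 1031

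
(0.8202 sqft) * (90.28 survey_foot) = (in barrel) 13.19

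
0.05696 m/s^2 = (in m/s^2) 0.05696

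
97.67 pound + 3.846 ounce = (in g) 4.441e+04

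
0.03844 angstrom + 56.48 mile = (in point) 2.577e+08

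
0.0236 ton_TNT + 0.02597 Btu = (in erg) 9.874e+14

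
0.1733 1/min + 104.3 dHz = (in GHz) 1.043e-08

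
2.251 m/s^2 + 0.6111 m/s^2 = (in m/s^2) 2.862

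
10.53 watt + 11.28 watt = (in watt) 21.81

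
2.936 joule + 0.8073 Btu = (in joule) 854.7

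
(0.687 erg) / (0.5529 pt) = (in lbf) 7.918e-05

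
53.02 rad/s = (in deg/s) 3038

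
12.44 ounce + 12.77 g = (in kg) 0.3654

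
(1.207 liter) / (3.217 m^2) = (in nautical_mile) 2.026e-07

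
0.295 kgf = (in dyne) 2.893e+05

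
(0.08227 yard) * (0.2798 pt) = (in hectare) 7.426e-10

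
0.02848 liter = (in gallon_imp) 0.006265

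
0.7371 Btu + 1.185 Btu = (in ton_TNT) 4.847e-07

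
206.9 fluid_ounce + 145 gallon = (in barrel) 3.491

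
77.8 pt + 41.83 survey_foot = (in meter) 12.78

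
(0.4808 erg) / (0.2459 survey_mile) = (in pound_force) 2.731e-11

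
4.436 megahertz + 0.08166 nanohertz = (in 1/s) 4.436e+06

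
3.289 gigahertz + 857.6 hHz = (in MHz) 3289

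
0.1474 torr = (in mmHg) 0.1474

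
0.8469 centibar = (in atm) 0.008358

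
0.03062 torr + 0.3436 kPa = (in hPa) 3.477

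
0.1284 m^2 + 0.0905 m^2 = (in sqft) 2.356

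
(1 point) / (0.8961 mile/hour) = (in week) 1.456e-09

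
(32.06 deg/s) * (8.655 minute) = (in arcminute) 9.989e+05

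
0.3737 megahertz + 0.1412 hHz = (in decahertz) 3.737e+04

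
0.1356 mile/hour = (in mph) 0.1356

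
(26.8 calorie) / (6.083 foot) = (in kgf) 6.167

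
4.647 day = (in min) 6692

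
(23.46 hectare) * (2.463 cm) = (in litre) 5.778e+06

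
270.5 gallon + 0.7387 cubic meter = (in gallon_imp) 387.7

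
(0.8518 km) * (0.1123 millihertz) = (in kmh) 0.3444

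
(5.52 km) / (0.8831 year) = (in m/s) 0.0001982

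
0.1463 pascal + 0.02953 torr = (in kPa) 0.004083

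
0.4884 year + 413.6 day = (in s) 5.114e+07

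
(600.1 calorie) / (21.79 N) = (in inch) 4537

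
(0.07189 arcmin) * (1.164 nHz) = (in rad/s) 2.434e-14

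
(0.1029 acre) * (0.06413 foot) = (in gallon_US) 2150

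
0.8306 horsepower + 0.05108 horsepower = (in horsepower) 0.8817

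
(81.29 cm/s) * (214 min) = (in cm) 1.044e+06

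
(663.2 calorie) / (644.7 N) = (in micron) 4.304e+06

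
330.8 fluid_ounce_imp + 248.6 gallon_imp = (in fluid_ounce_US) 3.853e+04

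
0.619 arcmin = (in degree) 0.01032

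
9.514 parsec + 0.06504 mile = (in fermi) 2.936e+32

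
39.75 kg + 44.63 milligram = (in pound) 87.63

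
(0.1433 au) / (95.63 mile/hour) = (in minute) 8.358e+06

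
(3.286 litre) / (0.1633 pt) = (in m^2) 57.04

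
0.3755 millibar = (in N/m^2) 37.55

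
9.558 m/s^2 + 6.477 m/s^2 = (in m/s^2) 16.04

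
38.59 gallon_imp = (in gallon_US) 46.34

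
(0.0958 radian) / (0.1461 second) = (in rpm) 6.262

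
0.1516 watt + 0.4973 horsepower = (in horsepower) 0.4975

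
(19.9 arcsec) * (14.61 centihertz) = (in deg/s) 0.0008076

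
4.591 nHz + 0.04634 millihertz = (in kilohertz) 4.634e-08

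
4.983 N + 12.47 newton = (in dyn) 1.745e+06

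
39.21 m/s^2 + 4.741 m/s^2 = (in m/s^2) 43.95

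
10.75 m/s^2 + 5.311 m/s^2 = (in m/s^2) 16.06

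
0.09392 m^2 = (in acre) 2.321e-05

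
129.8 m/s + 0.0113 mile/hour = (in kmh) 467.3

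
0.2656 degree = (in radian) 0.004636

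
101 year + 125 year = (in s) 7.127e+09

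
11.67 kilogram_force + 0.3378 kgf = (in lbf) 26.47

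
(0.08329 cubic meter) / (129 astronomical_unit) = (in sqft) 4.646e-14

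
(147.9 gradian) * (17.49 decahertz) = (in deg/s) 2.328e+04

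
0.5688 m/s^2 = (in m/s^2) 0.5688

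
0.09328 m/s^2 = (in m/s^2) 0.09328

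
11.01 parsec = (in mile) 2.111e+14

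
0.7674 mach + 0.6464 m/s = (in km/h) 943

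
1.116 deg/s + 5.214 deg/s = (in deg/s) 6.33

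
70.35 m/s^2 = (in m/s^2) 70.35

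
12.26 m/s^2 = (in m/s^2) 12.26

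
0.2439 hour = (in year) 2.784e-05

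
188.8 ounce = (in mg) 5.352e+06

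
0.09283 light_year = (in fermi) 8.782e+29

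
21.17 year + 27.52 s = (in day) 7727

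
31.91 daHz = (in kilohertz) 0.3191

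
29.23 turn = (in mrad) 1.837e+05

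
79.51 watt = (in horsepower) 0.1066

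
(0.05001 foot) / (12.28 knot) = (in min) 4.021e-05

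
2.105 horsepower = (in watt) 1570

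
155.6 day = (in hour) 3734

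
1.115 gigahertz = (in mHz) 1.115e+12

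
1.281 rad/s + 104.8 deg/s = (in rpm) 29.7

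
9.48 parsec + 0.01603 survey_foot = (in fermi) 2.925e+32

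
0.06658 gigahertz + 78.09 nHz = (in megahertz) 66.58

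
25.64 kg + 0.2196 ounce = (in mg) 2.565e+07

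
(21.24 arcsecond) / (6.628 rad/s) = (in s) 1.554e-05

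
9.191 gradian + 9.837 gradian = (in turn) 0.04757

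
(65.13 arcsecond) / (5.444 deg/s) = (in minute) 5.539e-05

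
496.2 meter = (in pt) 1.407e+06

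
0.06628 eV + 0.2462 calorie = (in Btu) 0.0009763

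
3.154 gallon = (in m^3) 0.01194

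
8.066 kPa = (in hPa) 80.66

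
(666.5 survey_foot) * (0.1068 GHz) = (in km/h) 7.811e+10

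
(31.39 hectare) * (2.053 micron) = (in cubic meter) 0.6444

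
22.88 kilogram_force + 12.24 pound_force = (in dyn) 2.788e+07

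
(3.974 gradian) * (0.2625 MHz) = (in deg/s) 9.389e+05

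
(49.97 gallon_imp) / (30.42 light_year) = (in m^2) 7.893e-19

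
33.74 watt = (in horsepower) 0.04525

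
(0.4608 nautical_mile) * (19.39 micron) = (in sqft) 0.1781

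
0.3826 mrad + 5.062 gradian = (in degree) 4.578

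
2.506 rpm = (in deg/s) 15.04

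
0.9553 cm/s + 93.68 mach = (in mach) 93.68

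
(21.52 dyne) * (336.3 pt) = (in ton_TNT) 6.102e-15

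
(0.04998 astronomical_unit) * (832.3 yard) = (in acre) 1.406e+09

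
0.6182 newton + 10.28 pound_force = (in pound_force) 10.42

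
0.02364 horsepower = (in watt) 17.63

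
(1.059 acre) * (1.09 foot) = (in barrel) 8956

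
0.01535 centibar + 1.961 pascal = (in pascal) 17.31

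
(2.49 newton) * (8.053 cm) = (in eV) 1.252e+18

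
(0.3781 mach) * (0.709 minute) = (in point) 1.552e+07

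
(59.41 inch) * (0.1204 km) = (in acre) 0.0449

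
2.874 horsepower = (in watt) 2143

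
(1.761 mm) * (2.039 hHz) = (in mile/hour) 0.8032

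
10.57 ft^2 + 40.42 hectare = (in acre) 99.88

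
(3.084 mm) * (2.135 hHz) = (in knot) 1.28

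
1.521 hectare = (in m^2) 1.521e+04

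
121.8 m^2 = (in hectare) 0.01218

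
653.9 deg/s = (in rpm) 109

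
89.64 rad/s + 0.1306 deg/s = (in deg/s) 5136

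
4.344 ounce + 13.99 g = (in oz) 4.837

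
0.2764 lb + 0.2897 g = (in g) 125.7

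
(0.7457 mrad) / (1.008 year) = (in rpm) 2.24e-10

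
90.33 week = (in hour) 1.518e+04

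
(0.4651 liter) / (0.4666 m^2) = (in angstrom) 9.968e+06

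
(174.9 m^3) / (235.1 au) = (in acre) 1.229e-15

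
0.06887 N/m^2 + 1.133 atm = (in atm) 1.133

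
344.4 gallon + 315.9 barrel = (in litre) 5.153e+04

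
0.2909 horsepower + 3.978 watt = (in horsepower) 0.2962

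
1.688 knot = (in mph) 1.943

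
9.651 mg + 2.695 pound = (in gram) 1222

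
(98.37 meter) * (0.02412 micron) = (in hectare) 2.373e-10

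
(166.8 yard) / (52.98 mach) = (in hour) 2.349e-06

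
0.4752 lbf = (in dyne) 2.114e+05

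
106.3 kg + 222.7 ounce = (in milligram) 1.126e+08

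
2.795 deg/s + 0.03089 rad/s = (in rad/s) 0.07967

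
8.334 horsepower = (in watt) 6215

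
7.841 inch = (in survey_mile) 0.0001238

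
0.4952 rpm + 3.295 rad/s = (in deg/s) 191.8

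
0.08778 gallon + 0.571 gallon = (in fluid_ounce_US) 84.32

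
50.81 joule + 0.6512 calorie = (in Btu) 0.05074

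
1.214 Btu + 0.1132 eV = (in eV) 7.994e+21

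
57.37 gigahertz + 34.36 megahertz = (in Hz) 5.74e+10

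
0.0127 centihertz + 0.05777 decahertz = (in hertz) 0.5778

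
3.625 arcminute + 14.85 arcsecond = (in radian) 0.001126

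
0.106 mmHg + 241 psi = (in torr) 1.246e+04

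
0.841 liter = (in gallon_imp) 0.185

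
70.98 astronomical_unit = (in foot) 3.484e+13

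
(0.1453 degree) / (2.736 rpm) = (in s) 0.008851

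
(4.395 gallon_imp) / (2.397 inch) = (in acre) 8.109e-05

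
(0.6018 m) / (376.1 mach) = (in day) 5.439e-11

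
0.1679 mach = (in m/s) 57.17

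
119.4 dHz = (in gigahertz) 1.194e-08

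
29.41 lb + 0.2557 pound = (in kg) 13.46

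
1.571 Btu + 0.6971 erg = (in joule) 1657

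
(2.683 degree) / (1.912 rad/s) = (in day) 2.835e-07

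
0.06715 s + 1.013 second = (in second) 1.08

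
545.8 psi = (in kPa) 3763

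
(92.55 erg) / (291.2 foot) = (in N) 1.043e-07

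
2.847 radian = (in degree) 163.1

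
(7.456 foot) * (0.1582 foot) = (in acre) 2.708e-05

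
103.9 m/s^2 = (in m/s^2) 103.9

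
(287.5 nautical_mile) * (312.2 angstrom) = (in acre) 4.108e-06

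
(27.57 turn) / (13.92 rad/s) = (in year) 3.946e-07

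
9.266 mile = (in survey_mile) 9.266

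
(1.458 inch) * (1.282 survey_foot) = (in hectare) 1.447e-06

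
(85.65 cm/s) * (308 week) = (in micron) 1.595e+14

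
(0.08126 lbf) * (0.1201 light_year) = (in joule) 4.107e+14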